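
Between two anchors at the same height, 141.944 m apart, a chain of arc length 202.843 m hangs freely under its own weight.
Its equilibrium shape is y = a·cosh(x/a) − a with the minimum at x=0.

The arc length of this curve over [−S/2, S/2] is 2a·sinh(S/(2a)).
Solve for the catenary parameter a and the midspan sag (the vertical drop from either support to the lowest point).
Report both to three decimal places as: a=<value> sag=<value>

seed: a₀ = √(S³/(24(L−S))) = √(141.944³/(24·60.899)) = 44.234880
iter 1: u=1.604435  f(a)=+8.336e+00  f'(a)=-3.531e+00  a ← 44.234880 − (+8.336e+00/-3.531e+00) = 46.596056
iter 2: u=1.523133  f(a)=+7.140e-01  f'(a)=-2.950e+00  a ← 46.596056 − (+7.140e-01/-2.950e+00) = 46.838130
iter 3: u=1.515261  f(a)=+6.322e-03  f'(a)=-2.897e+00  a ← 46.838130 − (+6.322e-03/-2.897e+00) = 46.840312
iter 4: u=1.515191  f(a)=+5.052e-07  f'(a)=-2.897e+00  a ← 46.840312 − (+5.052e-07/-2.897e+00) = 46.840312
iter 5: u=1.515191  f(a)=+0.000e+00  f'(a)=-2.897e+00  a ← 46.840312 − (+0.000e+00/-2.897e+00) = 46.840312
converged: |Δa| < 1e-12 after 5 iterations
sag = a·(cosh(S/(2a)) − 1) = 46.840312·(cosh(1.515191) − 1) = 64.875110
T_max/T_min = cosh(S/(2a)) = 2.385027

a=46.840 sag=64.875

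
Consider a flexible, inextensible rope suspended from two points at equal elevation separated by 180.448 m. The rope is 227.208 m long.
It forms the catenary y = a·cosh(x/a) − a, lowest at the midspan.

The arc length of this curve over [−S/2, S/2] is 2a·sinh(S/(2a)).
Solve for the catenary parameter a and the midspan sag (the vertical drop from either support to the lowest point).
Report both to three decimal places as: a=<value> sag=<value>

seed: a₀ = √(S³/(24(L−S))) = √(180.448³/(24·46.760)) = 72.357781
iter 1: u=1.246915  f(a)=+3.773e+00  f'(a)=-1.505e+00  a ← 72.357781 − (+3.773e+00/-1.505e+00) = 74.864672
iter 2: u=1.205161  f(a)=+2.049e-01  f'(a)=-1.345e+00  a ← 74.864672 − (+2.049e-01/-1.345e+00) = 75.016983
iter 3: u=1.202714  f(a)=+6.815e-04  f'(a)=-1.337e+00  a ← 75.016983 − (+6.815e-04/-1.337e+00) = 75.017493
iter 4: u=1.202706  f(a)=+7.593e-09  f'(a)=-1.336e+00  a ← 75.017493 − (+7.593e-09/-1.336e+00) = 75.017493
iter 5: u=1.202706  f(a)=+5.684e-14  f'(a)=-1.336e+00  a ← 75.017493 − (+5.684e-14/-1.336e+00) = 75.017493
converged: |Δa| < 1e-12 after 5 iterations
sag = a·(cosh(S/(2a)) − 1) = 75.017493·(cosh(1.202706) − 1) = 61.120279
T_max/T_min = cosh(S/(2a)) = 1.814747

a=75.017 sag=61.120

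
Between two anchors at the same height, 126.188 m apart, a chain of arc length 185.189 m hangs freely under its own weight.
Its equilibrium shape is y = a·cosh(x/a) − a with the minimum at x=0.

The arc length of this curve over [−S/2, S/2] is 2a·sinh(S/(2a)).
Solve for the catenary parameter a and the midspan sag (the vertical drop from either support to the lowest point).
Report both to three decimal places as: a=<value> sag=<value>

seed: a₀ = √(S³/(24(L−S))) = √(126.188³/(24·59.001)) = 37.669667
iter 1: u=1.674929  f(a)=+8.851e+00  f'(a)=-4.104e+00  a ← 37.669667 − (+8.851e+00/-4.104e+00) = 39.826262
iter 2: u=1.584231  f(a)=+8.170e-01  f'(a)=-3.378e+00  a ← 39.826262 − (+8.170e-01/-3.378e+00) = 40.068081
iter 3: u=1.574670  f(a)=+8.524e-03  f'(a)=-3.308e+00  a ← 40.068081 − (+8.524e-03/-3.308e+00) = 40.070658
iter 4: u=1.574569  f(a)=+9.493e-07  f'(a)=-3.308e+00  a ← 40.070658 − (+9.493e-07/-3.308e+00) = 40.070658
iter 5: u=1.574569  f(a)=-2.842e-14  f'(a)=-3.308e+00  a ← 40.070658 − (-2.842e-14/-3.308e+00) = 40.070658
converged: |Δa| < 1e-12 after 5 iterations
sag = a·(cosh(S/(2a)) − 1) = 40.070658·(cosh(1.574569) − 1) = 60.822350
T_max/T_min = cosh(S/(2a)) = 2.517878

a=40.071 sag=60.822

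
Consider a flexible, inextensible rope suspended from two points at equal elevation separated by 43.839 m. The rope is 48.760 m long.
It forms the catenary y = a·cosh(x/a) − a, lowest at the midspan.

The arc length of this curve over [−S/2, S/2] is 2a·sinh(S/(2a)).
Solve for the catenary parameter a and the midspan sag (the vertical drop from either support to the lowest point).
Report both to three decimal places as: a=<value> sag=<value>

seed: a₀ = √(S³/(24(L−S))) = √(43.839³/(24·4.921)) = 26.709063
iter 1: u=0.820676  f(a)=+1.684e-01  f'(a)=-3.939e-01  a ← 26.709063 − (+1.684e-01/-3.939e-01) = 27.136569
iter 2: u=0.807748  f(a)=+4.128e-03  f'(a)=-3.748e-01  a ← 27.136569 − (+4.128e-03/-3.748e-01) = 27.147583
iter 3: u=0.807420  f(a)=+2.619e-06  f'(a)=-3.743e-01  a ← 27.147583 − (+2.619e-06/-3.743e-01) = 27.147590
iter 4: u=0.807420  f(a)=+1.052e-12  f'(a)=-3.743e-01  a ← 27.147590 − (+1.052e-12/-3.743e-01) = 27.147590
converged: |Δa| < 1e-12 after 4 iterations
sag = a·(cosh(S/(2a)) − 1) = 27.147590·(cosh(0.807420) − 1) = 9.340436
T_max/T_min = cosh(S/(2a)) = 1.344061

a=27.148 sag=9.340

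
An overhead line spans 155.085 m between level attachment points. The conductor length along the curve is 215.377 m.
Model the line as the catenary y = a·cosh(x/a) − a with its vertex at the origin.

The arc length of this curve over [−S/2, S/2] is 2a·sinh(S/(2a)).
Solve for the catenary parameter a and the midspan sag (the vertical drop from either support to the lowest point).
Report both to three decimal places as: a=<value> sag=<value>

seed: a₀ = √(S³/(24(L−S))) = √(155.085³/(24·60.292)) = 50.771410
iter 1: u=1.527287  f(a)=+7.435e+00  f'(a)=-2.977e+00  a ← 50.771410 − (+7.435e+00/-2.977e+00) = 53.268801
iter 2: u=1.455683  f(a)=+5.838e-01  f'(a)=-2.526e+00  a ← 53.268801 − (+5.838e-01/-2.526e+00) = 53.499881
iter 3: u=1.449396  f(a)=+4.277e-03  f'(a)=-2.490e+00  a ← 53.499881 − (+4.277e-03/-2.490e+00) = 53.501599
iter 4: u=1.449349  f(a)=+2.333e-07  f'(a)=-2.489e+00  a ← 53.501599 − (+2.333e-07/-2.489e+00) = 53.501599
iter 5: u=1.449349  f(a)=-2.842e-14  f'(a)=-2.489e+00  a ← 53.501599 − (-2.842e-14/-2.489e+00) = 53.501599
converged: |Δa| < 1e-12 after 5 iterations
sag = a·(cosh(S/(2a)) − 1) = 53.501599·(cosh(1.449349) − 1) = 66.744956
T_max/T_min = cosh(S/(2a)) = 2.247532

a=53.502 sag=66.745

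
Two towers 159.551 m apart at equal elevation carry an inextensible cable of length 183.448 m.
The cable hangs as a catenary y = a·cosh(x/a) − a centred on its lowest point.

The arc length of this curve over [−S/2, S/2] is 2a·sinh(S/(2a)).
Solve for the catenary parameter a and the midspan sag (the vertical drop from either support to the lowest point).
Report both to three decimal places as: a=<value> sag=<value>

seed: a₀ = √(S³/(24(L−S))) = √(159.551³/(24·23.897)) = 84.153461
iter 1: u=0.947976  f(a)=+1.097e+00  f'(a)=-6.206e-01  a ← 84.153461 − (+1.097e+00/-6.206e-01) = 85.921028
iter 2: u=0.928475  f(a)=+3.552e-02  f'(a)=-5.810e-01  a ← 85.921028 − (+3.552e-02/-5.810e-01) = 85.982153
iter 3: u=0.927815  f(a)=+3.999e-05  f'(a)=-5.797e-01  a ← 85.982153 − (+3.999e-05/-5.797e-01) = 85.982221
iter 4: u=0.927814  f(a)=+5.085e-11  f'(a)=-5.797e-01  a ← 85.982221 − (+5.085e-11/-5.797e-01) = 85.982221
iter 5: u=0.927814  f(a)=+0.000e+00  f'(a)=-5.797e-01  a ← 85.982221 − (+0.000e+00/-5.797e-01) = 85.982221
converged: |Δa| < 1e-12 after 5 iterations
sag = a·(cosh(S/(2a)) − 1) = 85.982221·(cosh(0.927814) − 1) = 39.740627
T_max/T_min = cosh(S/(2a)) = 1.462196

a=85.982 sag=39.741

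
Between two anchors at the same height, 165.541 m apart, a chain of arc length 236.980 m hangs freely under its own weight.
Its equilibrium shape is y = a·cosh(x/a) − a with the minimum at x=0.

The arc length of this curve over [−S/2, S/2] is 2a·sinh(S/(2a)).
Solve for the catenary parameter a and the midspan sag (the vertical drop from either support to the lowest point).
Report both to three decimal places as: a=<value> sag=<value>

a=54.484 sag=75.932

seed: a₀ = √(S³/(24(L−S))) = √(165.541³/(24·71.439)) = 51.438116
iter 1: u=1.609128  f(a)=+9.840e+00  f'(a)=-3.567e+00  a ← 51.438116 − (+9.840e+00/-3.567e+00) = 54.196985
iter 2: u=1.527216  f(a)=+8.471e-01  f'(a)=-2.977e+00  a ← 54.196985 − (+8.471e-01/-2.977e+00) = 54.481558
iter 3: u=1.519239  f(a)=+7.584e-03  f'(a)=-2.924e+00  a ← 54.481558 − (+7.584e-03/-2.924e+00) = 54.484152
iter 4: u=1.519167  f(a)=+6.200e-07  f'(a)=-2.923e+00  a ← 54.484152 − (+6.200e-07/-2.923e+00) = 54.484153
iter 5: u=1.519167  f(a)=-2.842e-14  f'(a)=-2.923e+00  a ← 54.484153 − (-2.842e-14/-2.923e+00) = 54.484153
converged: |Δa| < 1e-12 after 5 iterations
sag = a·(cosh(S/(2a)) − 1) = 54.484153·(cosh(1.519167) − 1) = 75.932115
T_max/T_min = cosh(S/(2a)) = 2.393655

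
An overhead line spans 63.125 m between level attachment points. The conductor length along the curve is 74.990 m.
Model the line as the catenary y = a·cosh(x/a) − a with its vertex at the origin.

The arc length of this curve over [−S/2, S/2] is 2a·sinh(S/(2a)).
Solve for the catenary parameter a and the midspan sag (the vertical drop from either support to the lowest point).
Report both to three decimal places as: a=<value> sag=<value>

seed: a₀ = √(S³/(24(L−S))) = √(63.125³/(24·11.865)) = 29.720944
iter 1: u=1.061962  f(a)=+6.873e-01  f'(a)=-8.922e-01  a ← 29.720944 − (+6.873e-01/-8.922e-01) = 30.491303
iter 2: u=1.035131  f(a)=+2.763e-02  f'(a)=-8.217e-01  a ← 30.491303 − (+2.763e-02/-8.217e-01) = 30.524924
iter 3: u=1.033991  f(a)=+4.879e-05  f'(a)=-8.188e-01  a ← 30.524924 − (+4.879e-05/-8.188e-01) = 30.524984
iter 4: u=1.033989  f(a)=+1.527e-10  f'(a)=-8.188e-01  a ← 30.524984 − (+1.527e-10/-8.188e-01) = 30.524984
iter 5: u=1.033989  f(a)=+2.842e-14  f'(a)=-8.188e-01  a ← 30.524984 − (+2.842e-14/-8.188e-01) = 30.524984
converged: |Δa| < 1e-12 after 5 iterations
sag = a·(cosh(S/(2a)) − 1) = 30.524984·(cosh(1.033989) − 1) = 17.824263
T_max/T_min = cosh(S/(2a)) = 1.583924

a=30.525 sag=17.824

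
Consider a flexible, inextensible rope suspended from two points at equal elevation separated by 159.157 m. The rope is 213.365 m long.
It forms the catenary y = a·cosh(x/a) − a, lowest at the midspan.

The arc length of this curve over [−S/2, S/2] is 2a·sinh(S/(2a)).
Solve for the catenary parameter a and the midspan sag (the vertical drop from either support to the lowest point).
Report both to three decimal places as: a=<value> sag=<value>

a=58.314 sag=63.266

seed: a₀ = √(S³/(24(L−S))) = √(159.157³/(24·54.208)) = 55.667447
iter 1: u=1.429534  f(a)=+5.816e+00  f'(a)=-2.376e+00  a ← 55.667447 − (+5.816e+00/-2.376e+00) = 58.115605
iter 2: u=1.369314  f(a)=+4.057e-01  f'(a)=-2.055e+00  a ← 58.115605 − (+4.057e-01/-2.055e+00) = 58.313033
iter 3: u=1.364678  f(a)=+2.301e-03  f'(a)=-2.032e+00  a ← 58.313033 − (+2.301e-03/-2.032e+00) = 58.314166
iter 4: u=1.364651  f(a)=+7.495e-08  f'(a)=-2.031e+00  a ← 58.314166 − (+7.495e-08/-2.031e+00) = 58.314166
iter 5: u=1.364651  f(a)=+0.000e+00  f'(a)=-2.031e+00  a ← 58.314166 − (+0.000e+00/-2.031e+00) = 58.314166
converged: |Δa| < 1e-12 after 5 iterations
sag = a·(cosh(S/(2a)) − 1) = 58.314166·(cosh(1.364651) − 1) = 63.265840
T_max/T_min = cosh(S/(2a)) = 2.084914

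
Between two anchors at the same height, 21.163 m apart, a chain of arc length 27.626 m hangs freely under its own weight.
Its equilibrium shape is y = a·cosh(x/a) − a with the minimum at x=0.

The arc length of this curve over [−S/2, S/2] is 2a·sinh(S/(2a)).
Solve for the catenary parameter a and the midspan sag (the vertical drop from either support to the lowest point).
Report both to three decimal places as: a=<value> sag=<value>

a=8.153 sag=7.887

seed: a₀ = √(S³/(24(L−S))) = √(21.163³/(24·6.463)) = 7.817055
iter 1: u=1.353643  f(a)=+6.186e-01  f'(a)=-1.977e+00  a ← 7.817055 − (+6.186e-01/-1.977e+00) = 8.129955
iter 2: u=1.301545  f(a)=+3.908e-02  f'(a)=-1.734e+00  a ← 8.129955 − (+3.908e-02/-1.734e+00) = 8.152488
iter 3: u=1.297947  f(a)=+1.793e-04  f'(a)=-1.719e+00  a ← 8.152488 − (+1.793e-04/-1.719e+00) = 8.152592
iter 4: u=1.297931  f(a)=+3.809e-09  f'(a)=-1.718e+00  a ← 8.152592 − (+3.809e-09/-1.718e+00) = 8.152592
iter 5: u=1.297931  f(a)=-1.066e-14  f'(a)=-1.718e+00  a ← 8.152592 − (-1.066e-14/-1.718e+00) = 8.152592
converged: |Δa| < 1e-12 after 5 iterations
sag = a·(cosh(S/(2a)) − 1) = 8.152592·(cosh(1.297931) − 1) = 7.886851
T_max/T_min = cosh(S/(2a)) = 1.967404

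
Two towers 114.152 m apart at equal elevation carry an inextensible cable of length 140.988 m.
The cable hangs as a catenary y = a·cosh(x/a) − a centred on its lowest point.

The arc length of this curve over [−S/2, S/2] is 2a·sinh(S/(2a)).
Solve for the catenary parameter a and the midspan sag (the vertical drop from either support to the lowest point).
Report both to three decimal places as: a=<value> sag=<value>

seed: a₀ = √(S³/(24(L−S))) = √(114.152³/(24·26.836)) = 48.057456
iter 1: u=1.187662  f(a)=+1.957e+00  f'(a)=-1.283e+00  a ← 48.057456 − (+1.957e+00/-1.283e+00) = 49.583751
iter 2: u=1.151103  f(a)=+9.712e-02  f'(a)=-1.158e+00  a ← 49.583751 − (+9.712e-02/-1.158e+00) = 49.667615
iter 3: u=1.149159  f(a)=+2.667e-04  f'(a)=-1.152e+00  a ← 49.667615 − (+2.667e-04/-1.152e+00) = 49.667847
iter 4: u=1.149154  f(a)=+2.024e-09  f'(a)=-1.152e+00  a ← 49.667847 − (+2.024e-09/-1.152e+00) = 49.667847
iter 5: u=1.149154  f(a)=+0.000e+00  f'(a)=-1.152e+00  a ← 49.667847 − (+0.000e+00/-1.152e+00) = 49.667847
converged: |Δa| < 1e-12 after 5 iterations
sag = a·(cosh(S/(2a)) − 1) = 49.667847·(cosh(1.149154) − 1) = 36.566132
T_max/T_min = cosh(S/(2a)) = 1.736213

a=49.668 sag=36.566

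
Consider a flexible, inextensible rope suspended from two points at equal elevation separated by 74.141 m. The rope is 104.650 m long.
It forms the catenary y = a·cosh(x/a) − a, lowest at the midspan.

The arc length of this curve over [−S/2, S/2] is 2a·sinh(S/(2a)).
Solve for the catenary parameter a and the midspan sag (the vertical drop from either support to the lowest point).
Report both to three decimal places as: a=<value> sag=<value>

a=24.929 sag=33.031

seed: a₀ = √(S³/(24(L−S))) = √(74.141³/(24·30.509)) = 23.592179
iter 1: u=1.571305  f(a)=+3.996e+00  f'(a)=-3.284e+00  a ← 23.592179 − (+3.996e+00/-3.284e+00) = 24.808876
iter 2: u=1.494243  f(a)=+3.299e-01  f'(a)=-2.762e+00  a ← 24.808876 − (+3.299e-01/-2.762e+00) = 24.928312
iter 3: u=1.487084  f(a)=+2.696e-03  f'(a)=-2.717e+00  a ← 24.928312 − (+2.696e-03/-2.717e+00) = 24.929304
iter 4: u=1.487025  f(a)=+1.833e-07  f'(a)=-2.717e+00  a ← 24.929304 − (+1.833e-07/-2.717e+00) = 24.929304
iter 5: u=1.487025  f(a)=+0.000e+00  f'(a)=-2.717e+00  a ← 24.929304 − (+0.000e+00/-2.717e+00) = 24.929304
converged: |Δa| < 1e-12 after 5 iterations
sag = a·(cosh(S/(2a)) − 1) = 24.929304·(cosh(1.487025) − 1) = 33.030818
T_max/T_min = cosh(S/(2a)) = 2.324980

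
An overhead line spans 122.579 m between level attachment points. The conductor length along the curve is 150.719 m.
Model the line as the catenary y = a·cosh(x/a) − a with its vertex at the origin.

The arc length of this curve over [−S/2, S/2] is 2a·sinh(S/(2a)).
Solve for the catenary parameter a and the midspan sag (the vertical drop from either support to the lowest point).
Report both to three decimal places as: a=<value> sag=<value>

a=53.933 sag=38.737

seed: a₀ = √(S³/(24(L−S))) = √(122.579³/(24·28.140)) = 52.222354
iter 1: u=1.173626  f(a)=+2.003e+00  f'(a)=-1.234e+00  a ← 52.222354 − (+2.003e+00/-1.234e+00) = 53.845840
iter 2: u=1.138240  f(a)=+9.719e-02  f'(a)=-1.117e+00  a ← 53.845840 − (+9.719e-02/-1.117e+00) = 53.932885
iter 3: u=1.136403  f(a)=+2.547e-04  f'(a)=-1.111e+00  a ← 53.932885 − (+2.547e-04/-1.111e+00) = 53.933114
iter 4: u=1.136398  f(a)=+1.759e-09  f'(a)=-1.111e+00  a ← 53.933114 − (+1.759e-09/-1.111e+00) = 53.933114
iter 5: u=1.136398  f(a)=-2.842e-14  f'(a)=-1.111e+00  a ← 53.933114 − (-2.842e-14/-1.111e+00) = 53.933114
converged: |Δa| < 1e-12 after 5 iterations
sag = a·(cosh(S/(2a)) − 1) = 53.933114·(cosh(1.136398) − 1) = 38.737459
T_max/T_min = cosh(S/(2a)) = 1.718250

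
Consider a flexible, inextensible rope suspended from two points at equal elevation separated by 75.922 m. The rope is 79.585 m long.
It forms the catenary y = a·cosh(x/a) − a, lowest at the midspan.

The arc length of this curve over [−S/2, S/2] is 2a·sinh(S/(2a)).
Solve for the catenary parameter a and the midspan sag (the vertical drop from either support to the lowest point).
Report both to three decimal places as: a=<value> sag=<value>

seed: a₀ = √(S³/(24(L−S))) = √(75.922³/(24·3.663)) = 70.554932
iter 1: u=0.538035  f(a)=+5.339e-02  f'(a)=-1.069e-01  a ← 70.554932 − (+5.339e-02/-1.069e-01) = 71.054463
iter 2: u=0.534252  f(a)=+5.723e-04  f'(a)=-1.046e-01  a ← 71.054463 − (+5.723e-04/-1.046e-01) = 71.059935
iter 3: u=0.534211  f(a)=+6.734e-08  f'(a)=-1.046e-01  a ← 71.059935 − (+6.734e-08/-1.046e-01) = 71.059936
iter 4: u=0.534211  f(a)=+0.000e+00  f'(a)=-1.046e-01  a ← 71.059936 − (+0.000e+00/-1.046e-01) = 71.059936
converged: |Δa| < 1e-12 after 4 iterations
sag = a·(cosh(S/(2a)) − 1) = 71.059936·(cosh(0.534211) − 1) = 10.383035
T_max/T_min = cosh(S/(2a)) = 1.146117

a=71.060 sag=10.383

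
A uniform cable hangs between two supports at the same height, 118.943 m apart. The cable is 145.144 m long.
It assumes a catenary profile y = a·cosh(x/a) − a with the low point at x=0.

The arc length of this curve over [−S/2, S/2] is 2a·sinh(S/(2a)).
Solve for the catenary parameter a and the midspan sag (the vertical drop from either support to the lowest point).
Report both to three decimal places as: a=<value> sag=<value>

a=53.359 sag=36.718

seed: a₀ = √(S³/(24(L−S))) = √(118.943³/(24·26.201)) = 51.730155
iter 1: u=1.149649  f(a)=+1.787e+00  f'(a)=-1.153e+00  a ← 51.730155 − (+1.787e+00/-1.153e+00) = 53.279539
iter 2: u=1.116216  f(a)=+8.343e-02  f'(a)=-1.048e+00  a ← 53.279539 − (+8.343e-02/-1.048e+00) = 53.359150
iter 3: u=1.114551  f(a)=+2.016e-04  f'(a)=-1.043e+00  a ← 53.359150 − (+2.016e-04/-1.043e+00) = 53.359343
iter 4: u=1.114547  f(a)=+1.183e-09  f'(a)=-1.043e+00  a ← 53.359343 − (+1.183e-09/-1.043e+00) = 53.359343
iter 5: u=1.114547  f(a)=+0.000e+00  f'(a)=-1.043e+00  a ← 53.359343 − (+0.000e+00/-1.043e+00) = 53.359343
converged: |Δa| < 1e-12 after 5 iterations
sag = a·(cosh(S/(2a)) − 1) = 53.359343·(cosh(1.114547) − 1) = 36.717927
T_max/T_min = cosh(S/(2a)) = 1.688126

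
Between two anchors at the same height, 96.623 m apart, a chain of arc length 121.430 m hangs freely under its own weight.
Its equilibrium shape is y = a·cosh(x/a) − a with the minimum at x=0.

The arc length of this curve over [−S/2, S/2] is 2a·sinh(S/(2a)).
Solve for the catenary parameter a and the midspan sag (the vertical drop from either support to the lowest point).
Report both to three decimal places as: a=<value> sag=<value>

seed: a₀ = √(S³/(24(L−S))) = √(96.623³/(24·24.807)) = 38.924947
iter 1: u=1.241145  f(a)=+1.982e+00  f'(a)=-1.482e+00  a ← 38.924947 − (+1.982e+00/-1.482e+00) = 40.262460
iter 2: u=1.199914  f(a)=+1.068e-01  f'(a)=-1.326e+00  a ← 40.262460 − (+1.068e-01/-1.326e+00) = 40.342948
iter 3: u=1.197520  f(a)=+3.486e-04  f'(a)=-1.318e+00  a ← 40.342948 − (+3.486e-04/-1.318e+00) = 40.343213
iter 4: u=1.197512  f(a)=+3.745e-09  f'(a)=-1.318e+00  a ← 40.343213 − (+3.745e-09/-1.318e+00) = 40.343213
iter 5: u=1.197512  f(a)=+1.421e-14  f'(a)=-1.318e+00  a ← 40.343213 − (+1.421e-14/-1.318e+00) = 40.343213
converged: |Δa| < 1e-12 after 5 iterations
sag = a·(cosh(S/(2a)) − 1) = 40.343213·(cosh(1.197512) − 1) = 32.553194
T_max/T_min = cosh(S/(2a)) = 1.806906

a=40.343 sag=32.553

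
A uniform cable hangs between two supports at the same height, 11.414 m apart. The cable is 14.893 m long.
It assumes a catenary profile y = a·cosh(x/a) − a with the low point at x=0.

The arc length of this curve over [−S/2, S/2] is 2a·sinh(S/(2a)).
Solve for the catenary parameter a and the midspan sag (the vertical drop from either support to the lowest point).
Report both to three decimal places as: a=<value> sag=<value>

a=4.401 sag=4.249

seed: a₀ = √(S³/(24(L−S))) = √(11.414³/(24·3.479)) = 4.220112
iter 1: u=1.352334  f(a)=+3.323e-01  f'(a)=-1.971e+00  a ← 4.220112 − (+3.323e-01/-1.971e+00) = 4.388750
iter 2: u=1.300370  f(a)=+2.096e-02  f'(a)=-1.729e+00  a ← 4.388750 − (+2.096e-02/-1.729e+00) = 4.400870
iter 3: u=1.296789  f(a)=+9.577e-05  f'(a)=-1.713e+00  a ← 4.400870 − (+9.577e-05/-1.713e+00) = 4.400926
iter 4: u=1.296773  f(a)=+2.020e-09  f'(a)=-1.713e+00  a ← 4.400926 − (+2.020e-09/-1.713e+00) = 4.400926
iter 5: u=1.296773  f(a)=+0.000e+00  f'(a)=-1.713e+00  a ← 4.400926 − (+0.000e+00/-1.713e+00) = 4.400926
converged: |Δa| < 1e-12 after 5 iterations
sag = a·(cosh(S/(2a)) − 1) = 4.400926·(cosh(1.296773) − 1) = 4.248844
T_max/T_min = cosh(S/(2a)) = 1.965443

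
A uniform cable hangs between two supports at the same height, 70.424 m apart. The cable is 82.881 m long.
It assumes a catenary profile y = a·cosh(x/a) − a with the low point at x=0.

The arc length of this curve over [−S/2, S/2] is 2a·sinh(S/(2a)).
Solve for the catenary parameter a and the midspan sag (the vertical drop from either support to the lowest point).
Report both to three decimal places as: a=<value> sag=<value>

seed: a₀ = √(S³/(24(L−S))) = √(70.424³/(24·12.457)) = 34.179734
iter 1: u=1.030201  f(a)=+6.780e-01  f'(a)=-8.093e-01  a ← 34.179734 − (+6.780e-01/-8.093e-01) = 35.017524
iter 2: u=1.005554  f(a)=+2.573e-02  f'(a)=-7.489e-01  a ← 35.017524 − (+2.573e-02/-7.489e-01) = 35.051879
iter 3: u=1.004568  f(a)=+4.029e-05  f'(a)=-7.466e-01  a ← 35.051879 − (+4.029e-05/-7.466e-01) = 35.051933
iter 4: u=1.004567  f(a)=+9.911e-11  f'(a)=-7.465e-01  a ← 35.051933 − (+9.911e-11/-7.465e-01) = 35.051933
iter 5: u=1.004567  f(a)=+1.421e-14  f'(a)=-7.465e-01  a ← 35.051933 − (+1.421e-14/-7.465e-01) = 35.051933
converged: |Δa| < 1e-12 after 5 iterations
sag = a·(cosh(S/(2a)) − 1) = 35.051933·(cosh(1.004567) − 1) = 19.224701
T_max/T_min = cosh(S/(2a)) = 1.548463

a=35.052 sag=19.225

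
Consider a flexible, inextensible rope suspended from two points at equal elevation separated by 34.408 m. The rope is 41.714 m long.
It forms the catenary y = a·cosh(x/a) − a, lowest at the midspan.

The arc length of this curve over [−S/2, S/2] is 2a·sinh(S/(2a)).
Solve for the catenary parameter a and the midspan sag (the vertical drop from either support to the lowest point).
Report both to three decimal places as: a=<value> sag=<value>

seed: a₀ = √(S³/(24(L−S))) = √(34.408³/(24·7.306)) = 15.242061
iter 1: u=1.128719  f(a)=+4.798e-01  f'(a)=-1.086e+00  a ← 15.242061 − (+4.798e-01/-1.086e+00) = 15.683634
iter 2: u=1.096940  f(a)=+2.164e-02  f'(a)=-9.905e-01  a ← 15.683634 − (+2.164e-02/-9.905e-01) = 15.705481
iter 3: u=1.095414  f(a)=+4.862e-05  f'(a)=-9.860e-01  a ← 15.705481 − (+4.862e-05/-9.860e-01) = 15.705530
iter 4: u=1.095410  f(a)=+2.467e-10  f'(a)=-9.860e-01  a ← 15.705530 − (+2.467e-10/-9.860e-01) = 15.705530
iter 5: u=1.095410  f(a)=+0.000e+00  f'(a)=-9.860e-01  a ← 15.705530 − (+0.000e+00/-9.860e-01) = 15.705530
converged: |Δa| < 1e-12 after 5 iterations
sag = a·(cosh(S/(2a)) − 1) = 15.705530·(cosh(1.095410) − 1) = 10.403436
T_max/T_min = cosh(S/(2a)) = 1.662406

a=15.706 sag=10.403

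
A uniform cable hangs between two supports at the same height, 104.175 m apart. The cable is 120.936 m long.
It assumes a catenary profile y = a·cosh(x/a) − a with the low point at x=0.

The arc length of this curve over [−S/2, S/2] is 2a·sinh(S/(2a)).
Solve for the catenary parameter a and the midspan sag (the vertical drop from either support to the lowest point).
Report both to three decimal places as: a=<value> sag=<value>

a=54.249 sag=26.987

seed: a₀ = √(S³/(24(L−S))) = √(104.175³/(24·16.761)) = 53.013891
iter 1: u=0.982526  f(a)=+8.279e-01  f'(a)=-6.955e-01  a ← 53.013891 − (+8.279e-01/-6.955e-01) = 54.204189
iter 2: u=0.960950  f(a)=+2.870e-02  f'(a)=-6.480e-01  a ← 54.204189 − (+2.870e-02/-6.480e-01) = 54.248481
iter 3: u=0.960165  f(a)=+3.725e-05  f'(a)=-6.464e-01  a ← 54.248481 − (+3.725e-05/-6.464e-01) = 54.248538
iter 4: u=0.960164  f(a)=+6.291e-11  f'(a)=-6.464e-01  a ← 54.248538 − (+6.291e-11/-6.464e-01) = 54.248538
iter 5: u=0.960164  f(a)=+0.000e+00  f'(a)=-6.464e-01  a ← 54.248538 − (+0.000e+00/-6.464e-01) = 54.248538
converged: |Δa| < 1e-12 after 5 iterations
sag = a·(cosh(S/(2a)) − 1) = 54.248538·(cosh(0.960164) − 1) = 26.987432
T_max/T_min = cosh(S/(2a)) = 1.497478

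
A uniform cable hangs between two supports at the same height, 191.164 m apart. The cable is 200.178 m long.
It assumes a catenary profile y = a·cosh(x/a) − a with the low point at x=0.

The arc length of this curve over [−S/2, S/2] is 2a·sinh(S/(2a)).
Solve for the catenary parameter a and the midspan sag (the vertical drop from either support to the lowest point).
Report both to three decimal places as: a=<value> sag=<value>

seed: a₀ = √(S³/(24(L−S))) = √(191.164³/(24·9.014)) = 179.698630
iter 1: u=0.531902  f(a)=+1.284e-01  f'(a)=-1.032e-01  a ← 179.698630 − (+1.284e-01/-1.032e-01) = 180.942677
iter 2: u=0.528245  f(a)=+1.345e-03  f'(a)=-1.010e-01  a ← 180.942677 − (+1.345e-03/-1.010e-01) = 180.955992
iter 3: u=0.528206  f(a)=+1.512e-07  f'(a)=-1.010e-01  a ← 180.955992 − (+1.512e-07/-1.010e-01) = 180.955994
iter 4: u=0.528206  f(a)=-5.684e-14  f'(a)=-1.010e-01  a ← 180.955994 − (-5.684e-14/-1.010e-01) = 180.955994
converged: |Δa| < 1e-12 after 4 iterations
sag = a·(cosh(S/(2a)) − 1) = 180.955994·(cosh(0.528206) − 1) = 25.835881
T_max/T_min = cosh(S/(2a)) = 1.142774

a=180.956 sag=25.836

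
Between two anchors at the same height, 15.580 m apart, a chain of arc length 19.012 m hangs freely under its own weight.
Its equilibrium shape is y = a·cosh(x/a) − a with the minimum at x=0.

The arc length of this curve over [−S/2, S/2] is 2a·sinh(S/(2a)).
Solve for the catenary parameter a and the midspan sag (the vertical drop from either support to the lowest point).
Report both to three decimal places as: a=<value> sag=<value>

seed: a₀ = √(S³/(24(L−S))) = √(15.580³/(24·3.432)) = 6.775977
iter 1: u=1.149650  f(a)=+2.341e-01  f'(a)=-1.153e+00  a ← 6.775977 − (+2.341e-01/-1.153e+00) = 6.978926
iter 2: u=1.116218  f(a)=+1.093e-02  f'(a)=-1.048e+00  a ← 6.978926 − (+1.093e-02/-1.048e+00) = 6.989355
iter 3: u=1.114552  f(a)=+2.640e-05  f'(a)=-1.043e+00  a ← 6.989355 − (+2.640e-05/-1.043e+00) = 6.989380
iter 4: u=1.114548  f(a)=+1.549e-10  f'(a)=-1.043e+00  a ← 6.989380 − (+1.549e-10/-1.043e+00) = 6.989380
iter 5: u=1.114548  f(a)=+3.553e-15  f'(a)=-1.043e+00  a ← 6.989380 − (+3.553e-15/-1.043e+00) = 6.989380
converged: |Δa| < 1e-12 after 5 iterations
sag = a·(cosh(S/(2a)) − 1) = 6.989380·(cosh(1.114548) − 1) = 4.809581
T_max/T_min = cosh(S/(2a)) = 1.688127

a=6.989 sag=4.810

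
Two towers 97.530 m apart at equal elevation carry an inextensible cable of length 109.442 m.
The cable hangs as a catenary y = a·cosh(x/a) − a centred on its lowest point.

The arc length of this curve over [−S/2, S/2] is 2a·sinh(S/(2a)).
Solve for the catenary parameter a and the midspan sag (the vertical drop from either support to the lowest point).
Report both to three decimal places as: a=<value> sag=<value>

seed: a₀ = √(S³/(24(L−S))) = √(97.530³/(24·11.912)) = 56.965167
iter 1: u=0.856049  f(a)=+4.442e-01  f'(a)=-4.497e-01  a ← 56.965167 − (+4.442e-01/-4.497e-01) = 57.952891
iter 2: u=0.841459  f(a)=+1.182e-02  f'(a)=-4.260e-01  a ← 57.952891 − (+1.182e-02/-4.260e-01) = 57.980624
iter 3: u=0.841057  f(a)=+8.868e-06  f'(a)=-4.254e-01  a ← 57.980624 − (+8.868e-06/-4.254e-01) = 57.980645
iter 4: u=0.841057  f(a)=+5.031e-12  f'(a)=-4.254e-01  a ← 57.980645 − (+5.031e-12/-4.254e-01) = 57.980645
converged: |Δa| < 1e-12 after 4 iterations
sag = a·(cosh(S/(2a)) − 1) = 57.980645·(cosh(0.841057) − 1) = 21.744778
T_max/T_min = cosh(S/(2a)) = 1.375035

a=57.981 sag=21.745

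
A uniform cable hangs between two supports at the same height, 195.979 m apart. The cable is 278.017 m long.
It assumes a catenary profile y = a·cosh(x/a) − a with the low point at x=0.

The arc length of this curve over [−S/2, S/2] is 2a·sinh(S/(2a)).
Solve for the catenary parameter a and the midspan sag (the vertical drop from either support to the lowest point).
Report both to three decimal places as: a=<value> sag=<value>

seed: a₀ = √(S³/(24(L−S))) = √(195.979³/(24·82.038)) = 61.830271
iter 1: u=1.584814  f(a)=+1.094e+01  f'(a)=-3.383e+00  a ← 61.830271 − (+1.094e+01/-3.383e+00) = 65.064447
iter 2: u=1.506038  f(a)=+9.170e-01  f'(a)=-2.837e+00  a ← 65.064447 − (+9.170e-01/-2.837e+00) = 65.387637
iter 3: u=1.498594  f(a)=+7.745e-03  f'(a)=-2.790e+00  a ← 65.387637 − (+7.745e-03/-2.790e+00) = 65.390413
iter 4: u=1.498530  f(a)=+5.628e-07  f'(a)=-2.789e+00  a ← 65.390413 − (+5.628e-07/-2.789e+00) = 65.390414
iter 5: u=1.498530  f(a)=+0.000e+00  f'(a)=-2.789e+00  a ← 65.390414 − (+0.000e+00/-2.789e+00) = 65.390414
converged: |Δa| < 1e-12 after 5 iterations
sag = a·(cosh(S/(2a)) − 1) = 65.390414·(cosh(1.498530) − 1) = 88.230123
T_max/T_min = cosh(S/(2a)) = 2.349282

a=65.390 sag=88.230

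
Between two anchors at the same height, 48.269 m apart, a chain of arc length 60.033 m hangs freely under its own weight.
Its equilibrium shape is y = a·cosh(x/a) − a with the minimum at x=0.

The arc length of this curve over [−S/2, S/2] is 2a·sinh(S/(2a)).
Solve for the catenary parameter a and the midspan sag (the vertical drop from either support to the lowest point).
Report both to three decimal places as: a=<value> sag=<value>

a=20.650 sag=15.784

seed: a₀ = √(S³/(24(L−S))) = √(48.269³/(24·11.764)) = 19.958106
iter 1: u=1.209258  f(a)=+8.907e-01  f'(a)=-1.361e+00  a ← 19.958106 − (+8.907e-01/-1.361e+00) = 20.612782
iter 2: u=1.170851  f(a)=+4.570e-02  f'(a)=-1.224e+00  a ← 20.612782 − (+4.570e-02/-1.224e+00) = 20.650117
iter 3: u=1.168734  f(a)=+1.347e-04  f'(a)=-1.217e+00  a ← 20.650117 − (+1.347e-04/-1.217e+00) = 20.650228
iter 4: u=1.168728  f(a)=+1.179e-09  f'(a)=-1.217e+00  a ← 20.650228 − (+1.179e-09/-1.217e+00) = 20.650228
iter 5: u=1.168728  f(a)=+1.421e-14  f'(a)=-1.217e+00  a ← 20.650228 − (+1.421e-14/-1.217e+00) = 20.650228
converged: |Δa| < 1e-12 after 5 iterations
sag = a·(cosh(S/(2a)) − 1) = 20.650228·(cosh(1.168728) − 1) = 15.783578
T_max/T_min = cosh(S/(2a)) = 1.764329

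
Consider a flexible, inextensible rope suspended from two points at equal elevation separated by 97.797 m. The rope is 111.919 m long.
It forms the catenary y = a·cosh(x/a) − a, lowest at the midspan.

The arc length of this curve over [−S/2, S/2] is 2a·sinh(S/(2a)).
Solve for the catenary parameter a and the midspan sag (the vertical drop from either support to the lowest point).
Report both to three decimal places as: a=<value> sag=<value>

seed: a₀ = √(S³/(24(L−S))) = √(97.797³/(24·14.122)) = 52.533287
iter 1: u=0.930810  f(a)=+6.245e-01  f'(a)=-5.857e-01  a ← 52.533287 − (+6.245e-01/-5.857e-01) = 53.599631
iter 2: u=0.912292  f(a)=+1.952e-02  f'(a)=-5.496e-01  a ← 53.599631 − (+1.952e-02/-5.496e-01) = 53.635153
iter 3: u=0.911688  f(a)=+2.044e-05  f'(a)=-5.484e-01  a ← 53.635153 − (+2.044e-05/-5.484e-01) = 53.635191
iter 4: u=0.911687  f(a)=+2.247e-11  f'(a)=-5.484e-01  a ← 53.635191 − (+2.247e-11/-5.484e-01) = 53.635191
converged: |Δa| < 1e-12 after 4 iterations
sag = a·(cosh(S/(2a)) − 1) = 53.635191·(cosh(0.911687) − 1) = 23.877385
T_max/T_min = cosh(S/(2a)) = 1.445181

a=53.635 sag=23.877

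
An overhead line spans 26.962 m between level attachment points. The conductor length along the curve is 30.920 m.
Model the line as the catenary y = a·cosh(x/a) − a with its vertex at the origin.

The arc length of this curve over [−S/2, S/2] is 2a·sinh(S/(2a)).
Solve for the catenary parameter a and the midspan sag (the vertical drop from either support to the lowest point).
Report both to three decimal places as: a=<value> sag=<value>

seed: a₀ = √(S³/(24(L−S))) = √(26.962³/(24·3.958)) = 14.364306
iter 1: u=0.938507  f(a)=+1.780e-01  f'(a)=-6.012e-01  a ← 14.364306 − (+1.780e-01/-6.012e-01) = 14.660407
iter 2: u=0.919552  f(a)=+5.653e-03  f'(a)=-5.635e-01  a ← 14.660407 − (+5.653e-03/-5.635e-01) = 14.670438
iter 3: u=0.918923  f(a)=+6.116e-06  f'(a)=-5.623e-01  a ← 14.670438 − (+6.116e-06/-5.623e-01) = 14.670449
iter 4: u=0.918922  f(a)=+7.176e-12  f'(a)=-5.623e-01  a ← 14.670449 − (+7.176e-12/-5.623e-01) = 14.670449
converged: |Δa| < 1e-12 after 4 iterations
sag = a·(cosh(S/(2a)) − 1) = 14.670449·(cosh(0.918922) − 1) = 6.642309
T_max/T_min = cosh(S/(2a)) = 1.452768

a=14.670 sag=6.642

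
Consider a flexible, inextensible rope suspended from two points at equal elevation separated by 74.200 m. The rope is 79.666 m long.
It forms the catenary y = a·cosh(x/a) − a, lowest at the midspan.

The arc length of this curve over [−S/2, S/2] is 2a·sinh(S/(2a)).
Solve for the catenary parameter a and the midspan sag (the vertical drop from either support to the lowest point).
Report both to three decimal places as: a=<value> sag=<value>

seed: a₀ = √(S³/(24(L−S))) = √(74.200³/(24·5.466)) = 55.804012
iter 1: u=0.664827  f(a)=+1.221e-01  f'(a)=-2.047e-01  a ← 55.804012 − (+1.221e-01/-2.047e-01) = 56.400389
iter 2: u=0.657797  f(a)=+1.985e-03  f'(a)=-1.981e-01  a ← 56.400389 − (+1.985e-03/-1.981e-01) = 56.410408
iter 3: u=0.657680  f(a)=+5.437e-07  f'(a)=-1.980e-01  a ← 56.410408 − (+5.437e-07/-1.980e-01) = 56.410410
iter 4: u=0.657680  f(a)=+7.105e-14  f'(a)=-1.980e-01  a ← 56.410410 − (+7.105e-14/-1.980e-01) = 56.410410
converged: |Δa| < 1e-12 after 4 iterations
sag = a·(cosh(S/(2a)) − 1) = 56.410410·(cosh(0.657680) − 1) = 12.646105
T_max/T_min = cosh(S/(2a)) = 1.224180

a=56.410 sag=12.646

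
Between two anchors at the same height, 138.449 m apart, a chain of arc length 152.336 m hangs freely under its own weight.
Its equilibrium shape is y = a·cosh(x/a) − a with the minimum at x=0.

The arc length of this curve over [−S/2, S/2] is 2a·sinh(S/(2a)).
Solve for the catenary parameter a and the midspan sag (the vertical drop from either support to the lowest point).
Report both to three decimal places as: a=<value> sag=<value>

seed: a₀ = √(S³/(24(L−S))) = √(138.449³/(24·13.887)) = 89.232877
iter 1: u=0.775773  f(a)=+4.239e-01  f'(a)=-3.304e-01  a ← 89.232877 − (+4.239e-01/-3.304e-01) = 90.515944
iter 2: u=0.764777  f(a)=+9.316e-03  f'(a)=-3.160e-01  a ← 90.515944 − (+9.316e-03/-3.160e-01) = 90.545424
iter 3: u=0.764528  f(a)=+4.724e-06  f'(a)=-3.157e-01  a ← 90.545424 − (+4.724e-06/-3.157e-01) = 90.545439
iter 4: u=0.764528  f(a)=+1.165e-12  f'(a)=-3.157e-01  a ← 90.545439 − (+1.165e-12/-3.157e-01) = 90.545439
converged: |Δa| < 1e-12 after 4 iterations
sag = a·(cosh(S/(2a)) − 1) = 90.545439·(cosh(0.764528) − 1) = 27.776329
T_max/T_min = cosh(S/(2a)) = 1.306767

a=90.545 sag=27.776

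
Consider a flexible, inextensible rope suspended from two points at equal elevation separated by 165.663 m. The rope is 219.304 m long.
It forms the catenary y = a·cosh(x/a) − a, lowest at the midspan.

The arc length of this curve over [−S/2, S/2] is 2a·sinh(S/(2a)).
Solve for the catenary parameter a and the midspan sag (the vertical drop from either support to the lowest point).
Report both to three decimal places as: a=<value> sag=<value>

a=62.122 sag=63.905

seed: a₀ = √(S³/(24(L−S))) = √(165.663³/(24·53.641)) = 59.427058
iter 1: u=1.393835  f(a)=+5.458e+00  f'(a)=-2.181e+00  a ← 59.427058 − (+5.458e+00/-2.181e+00) = 61.929442
iter 2: u=1.337514  f(a)=+3.637e-01  f'(a)=-1.899e+00  a ← 61.929442 − (+3.637e-01/-1.899e+00) = 62.120924
iter 3: u=1.333391  f(a)=+1.870e-03  f'(a)=-1.880e+00  a ← 62.120924 − (+1.870e-03/-1.880e+00) = 62.121918
iter 4: u=1.333370  f(a)=+4.997e-08  f'(a)=-1.880e+00  a ← 62.121918 − (+4.997e-08/-1.880e+00) = 62.121918
iter 5: u=1.333370  f(a)=+2.842e-14  f'(a)=-1.880e+00  a ← 62.121918 − (+2.842e-14/-1.880e+00) = 62.121918
converged: |Δa| < 1e-12 after 5 iterations
sag = a·(cosh(S/(2a)) − 1) = 62.121918·(cosh(1.333370) − 1) = 63.904642
T_max/T_min = cosh(S/(2a)) = 2.028697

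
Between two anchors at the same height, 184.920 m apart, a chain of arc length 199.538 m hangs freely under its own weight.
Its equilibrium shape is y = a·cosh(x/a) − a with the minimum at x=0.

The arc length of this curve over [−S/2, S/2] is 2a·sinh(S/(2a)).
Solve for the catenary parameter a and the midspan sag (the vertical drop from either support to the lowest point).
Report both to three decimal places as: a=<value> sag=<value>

seed: a₀ = √(S³/(24(L−S))) = √(184.920³/(24·14.618)) = 134.253689
iter 1: u=0.688696  f(a)=+3.506e-01  f'(a)=-2.283e-01  a ← 134.253689 − (+3.506e-01/-2.283e-01) = 135.789612
iter 2: u=0.680906  f(a)=+6.108e-03  f'(a)=-2.204e-01  a ← 135.789612 − (+6.108e-03/-2.204e-01) = 135.817326
iter 3: u=0.680767  f(a)=+1.926e-06  f'(a)=-2.202e-01  a ← 135.817326 − (+1.926e-06/-2.202e-01) = 135.817335
iter 4: u=0.680767  f(a)=+1.705e-13  f'(a)=-2.202e-01  a ← 135.817335 − (+1.705e-13/-2.202e-01) = 135.817335
converged: |Δa| < 1e-12 after 4 iterations
sag = a·(cosh(S/(2a)) − 1) = 135.817335·(cosh(0.680767) − 1) = 32.706259
T_max/T_min = cosh(S/(2a)) = 1.240811

a=135.817 sag=32.706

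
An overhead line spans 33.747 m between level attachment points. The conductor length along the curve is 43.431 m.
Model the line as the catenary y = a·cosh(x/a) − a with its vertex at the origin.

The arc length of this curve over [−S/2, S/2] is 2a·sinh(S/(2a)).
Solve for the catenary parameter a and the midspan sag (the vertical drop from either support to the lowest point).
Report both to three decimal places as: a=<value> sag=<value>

seed: a₀ = √(S³/(24(L−S))) = √(33.747³/(24·9.684)) = 12.859372
iter 1: u=1.312156  f(a)=+8.687e-01  f'(a)=-1.782e+00  a ← 12.859372 − (+8.687e-01/-1.782e+00) = 13.346867
iter 2: u=1.264229  f(a)=+5.184e-02  f'(a)=-1.575e+00  a ← 13.346867 − (+5.184e-02/-1.575e+00) = 13.379781
iter 3: u=1.261119  f(a)=+2.105e-04  f'(a)=-1.562e+00  a ← 13.379781 − (+2.105e-04/-1.562e+00) = 13.379916
iter 4: u=1.261107  f(a)=+3.504e-09  f'(a)=-1.562e+00  a ← 13.379916 − (+3.504e-09/-1.562e+00) = 13.379916
iter 5: u=1.261107  f(a)=+0.000e+00  f'(a)=-1.562e+00  a ← 13.379916 − (+0.000e+00/-1.562e+00) = 13.379916
converged: |Δa| < 1e-12 after 5 iterations
sag = a·(cosh(S/(2a)) − 1) = 13.379916·(cosh(1.261107) − 1) = 12.126654
T_max/T_min = cosh(S/(2a)) = 1.906333

a=13.380 sag=12.127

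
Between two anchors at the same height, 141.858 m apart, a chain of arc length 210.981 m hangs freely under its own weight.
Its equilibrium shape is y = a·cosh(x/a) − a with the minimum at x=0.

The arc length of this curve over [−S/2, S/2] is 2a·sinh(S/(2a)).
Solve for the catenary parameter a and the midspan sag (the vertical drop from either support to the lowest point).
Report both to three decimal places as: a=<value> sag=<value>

a=44.228 sag=70.159

seed: a₀ = √(S³/(24(L−S))) = √(141.858³/(24·69.123)) = 41.482397
iter 1: u=1.709858  f(a)=+1.084e+01  f'(a)=-4.414e+00  a ← 41.482397 − (+1.084e+01/-4.414e+00) = 43.937346
iter 2: u=1.614321  f(a)=+1.037e+00  f'(a)=-3.607e+00  a ← 43.937346 − (+1.037e+00/-3.607e+00) = 44.224719
iter 3: u=1.603832  f(a)=+1.170e-02  f'(a)=-3.526e+00  a ← 44.224719 − (+1.170e-02/-3.526e+00) = 44.228036
iter 4: u=1.603711  f(a)=+1.527e-06  f'(a)=-3.525e+00  a ← 44.228036 − (+1.527e-06/-3.525e+00) = 44.228036
iter 5: u=1.603711  f(a)=+2.842e-14  f'(a)=-3.525e+00  a ← 44.228036 − (+2.842e-14/-3.525e+00) = 44.228036
converged: |Δa| < 1e-12 after 5 iterations
sag = a·(cosh(S/(2a)) − 1) = 44.228036·(cosh(1.603711) − 1) = 70.158872
T_max/T_min = cosh(S/(2a)) = 2.586299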